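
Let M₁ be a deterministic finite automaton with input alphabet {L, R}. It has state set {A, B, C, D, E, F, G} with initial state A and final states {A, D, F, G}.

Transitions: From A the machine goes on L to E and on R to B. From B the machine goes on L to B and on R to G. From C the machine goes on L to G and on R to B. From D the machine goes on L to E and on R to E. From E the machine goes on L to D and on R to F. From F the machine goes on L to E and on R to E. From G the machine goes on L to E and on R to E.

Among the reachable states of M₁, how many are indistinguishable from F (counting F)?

3

First remove the unreachable states {C}; 6 states remain.
Initial partition by acceptance: {A,D,F,G} | {B,E}.
Split {B,E} by δ(·,L) → {B} and {E}.
Split {A,D,F,G} by δ(·,R) → {D,F,G} and {A}.
No further refinement is possible. Final partition (4 blocks): {D,F,G} | {B} | {E} | {A}.
The equivalence class containing F is {D,F,G}, of size 3.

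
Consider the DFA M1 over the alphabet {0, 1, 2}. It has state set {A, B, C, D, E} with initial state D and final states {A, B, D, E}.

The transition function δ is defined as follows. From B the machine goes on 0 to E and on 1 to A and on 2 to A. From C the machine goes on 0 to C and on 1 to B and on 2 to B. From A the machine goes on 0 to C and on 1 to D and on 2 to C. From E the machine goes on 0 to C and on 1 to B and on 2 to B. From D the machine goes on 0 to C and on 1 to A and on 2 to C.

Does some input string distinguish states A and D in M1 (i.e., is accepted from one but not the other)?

No

Every state is reachable, so we keep all 5.
Initial partition by acceptance: {A,B,D,E} | {C}.
On input 0, block {A,B,D,E} splits into {A,D,E} and {B}.
On input 1, block {A,D,E} splits into {A,D} and {E}.
No further refinement is possible. Final partition (4 blocks): {A,D} | {C} | {B} | {E}.
A and D lie in the same block of the stable partition, so they are equivalent — no string distinguishes them.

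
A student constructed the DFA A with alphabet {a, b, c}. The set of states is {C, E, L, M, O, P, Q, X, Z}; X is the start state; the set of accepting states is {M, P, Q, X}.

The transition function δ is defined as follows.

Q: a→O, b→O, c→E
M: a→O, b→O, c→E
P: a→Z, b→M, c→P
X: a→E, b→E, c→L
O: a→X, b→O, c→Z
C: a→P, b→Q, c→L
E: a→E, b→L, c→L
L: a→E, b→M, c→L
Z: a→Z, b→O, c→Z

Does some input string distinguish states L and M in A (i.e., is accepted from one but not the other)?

Yes

First remove the unreachable states {C,P,Q}; 6 states remain.
Start with accepting vs non-accepting: {M,X} | {E,L,O,Z}.
Split {E,L,O,Z} by δ(·,a) → {E,L,Z} and {O}.
On input a, block {M,X} splits into {X} and {M}.
Split {E,L,Z} by δ(·,b) → {L} and {E} and {Z}.
No further refinement is possible. Final partition (6 blocks): {X} | {L} | {O} | {M} | {E} | {Z}.
L and M end up in different blocks, so they are distinguishable. For instance, the string 'ε' is accepted from only M.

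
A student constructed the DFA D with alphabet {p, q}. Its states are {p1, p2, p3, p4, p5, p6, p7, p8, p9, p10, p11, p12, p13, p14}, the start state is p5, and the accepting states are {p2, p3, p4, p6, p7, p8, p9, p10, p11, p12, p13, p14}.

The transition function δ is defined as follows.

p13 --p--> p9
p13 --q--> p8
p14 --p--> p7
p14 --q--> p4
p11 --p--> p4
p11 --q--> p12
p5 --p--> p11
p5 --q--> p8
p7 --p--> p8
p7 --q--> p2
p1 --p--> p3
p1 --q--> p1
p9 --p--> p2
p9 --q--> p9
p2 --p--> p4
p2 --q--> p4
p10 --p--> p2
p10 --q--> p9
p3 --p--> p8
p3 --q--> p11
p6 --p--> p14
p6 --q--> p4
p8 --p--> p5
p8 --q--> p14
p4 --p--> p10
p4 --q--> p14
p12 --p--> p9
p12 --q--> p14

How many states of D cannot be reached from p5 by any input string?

Starting at p5 and following transitions, the reachable set is {p2, p4, p5, p7, p8, p9, p10, p11, p12, p14}. That leaves p1, p3, p6, p13 unreachable — 4 in total.

4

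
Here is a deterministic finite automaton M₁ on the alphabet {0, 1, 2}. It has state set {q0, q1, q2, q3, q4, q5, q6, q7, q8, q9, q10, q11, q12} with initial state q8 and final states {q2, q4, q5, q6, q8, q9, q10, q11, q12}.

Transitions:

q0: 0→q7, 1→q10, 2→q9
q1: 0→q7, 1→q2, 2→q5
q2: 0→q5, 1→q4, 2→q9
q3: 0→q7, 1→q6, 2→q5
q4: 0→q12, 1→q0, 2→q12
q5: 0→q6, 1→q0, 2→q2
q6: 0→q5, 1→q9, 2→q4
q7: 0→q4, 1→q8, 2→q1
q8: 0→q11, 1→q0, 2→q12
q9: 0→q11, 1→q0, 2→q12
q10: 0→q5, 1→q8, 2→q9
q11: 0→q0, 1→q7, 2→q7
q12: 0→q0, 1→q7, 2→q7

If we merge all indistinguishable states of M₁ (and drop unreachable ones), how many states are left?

Reachable states from the start: {q0,q1,q2,q4,q5,q6,q7,q8,q9,q10,q11,q12}. Unreachable: {q3} — drop them.
P0 = {q2,q4,q5,q6,q8,q9,q10,q11,q12} | {q0,q1,q7}.
On input 0, block {q2,q4,q5,q6,q8,q9,q10,q11,q12} splits into {q2,q4,q5,q6,q8,q9,q10} and {q11,q12}.
Refine {q2,q4,q5,q6,q8,q9,q10} on symbol 0: members go to different blocks, giving {q2,q5,q6,q10} and {q4,q8,q9}.
Refine {q2,q5,q6,q10} on symbol 1: members go to different blocks, giving {q2,q6,q10} and {q5}.
Split {q0,q1,q7} by δ(·,0) → {q0,q1} and {q7}.
Refine {q0,q1} on symbol 2: members go to different blocks, giving {q0} and {q1}.
No further refinement is possible. Final partition (7 blocks): {q2,q6,q10} | {q0} | {q11,q12} | {q4,q8,q9} | {q5} | {q7} | {q1}.

7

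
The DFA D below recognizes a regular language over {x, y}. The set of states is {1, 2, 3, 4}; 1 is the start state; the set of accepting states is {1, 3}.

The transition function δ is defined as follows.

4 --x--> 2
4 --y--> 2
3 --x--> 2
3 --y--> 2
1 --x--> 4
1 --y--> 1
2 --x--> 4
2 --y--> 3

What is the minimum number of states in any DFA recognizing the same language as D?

4

Initial partition by acceptance: {1,3} | {2,4}.
Split {1,3} by δ(·,y) → {1} and {3}.
Refine {2,4} on symbol y: members go to different blocks, giving {2} and {4}.
The partition is now stable with 4 blocks: {1} | {2} | {3} | {4}.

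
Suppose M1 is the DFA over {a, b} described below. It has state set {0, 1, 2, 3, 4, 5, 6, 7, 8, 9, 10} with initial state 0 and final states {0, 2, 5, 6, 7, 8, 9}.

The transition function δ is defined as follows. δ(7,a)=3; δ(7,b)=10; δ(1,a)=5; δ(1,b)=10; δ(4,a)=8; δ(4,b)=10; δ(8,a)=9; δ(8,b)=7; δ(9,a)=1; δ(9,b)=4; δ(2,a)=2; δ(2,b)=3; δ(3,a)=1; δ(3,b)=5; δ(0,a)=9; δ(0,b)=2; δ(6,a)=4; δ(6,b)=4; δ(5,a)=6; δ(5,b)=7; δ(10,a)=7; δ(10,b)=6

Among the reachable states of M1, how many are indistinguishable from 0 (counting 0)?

Every state is reachable, so we keep all 11.
Start with accepting vs non-accepting: {0,2,5,6,7,8,9} | {1,3,4,10}.
Split {0,2,5,6,7,8,9} by δ(·,a) → {0,2,5,8} and {6,7,9}.
On input a, block {0,2,5,8} splits into {0,5,8} and {2}.
Refine {0,5,8} on symbol b: members go to different blocks, giving {5,8} and {0}.
Refine {1,3,4,10} on symbol a: members go to different blocks, giving {1,4} and {3} and {10}.
Refine {6,7,9} on symbol a: members go to different blocks, giving {6,9} and {7}.
The partition is now stable with 8 blocks: {5,8} | {1,4} | {6,9} | {2} | {0} | {3} | {10} | {7}.
State 0 belongs to the block {0}, which has 1 states.

1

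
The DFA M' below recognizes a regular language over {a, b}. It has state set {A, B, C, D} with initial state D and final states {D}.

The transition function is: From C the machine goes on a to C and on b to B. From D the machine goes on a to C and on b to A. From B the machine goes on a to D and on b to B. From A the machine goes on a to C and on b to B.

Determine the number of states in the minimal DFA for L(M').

All states are reachable from the start state.
Start with accepting vs non-accepting: {D} | {A,B,C}.
Split {A,B,C} by δ(·,a) → {A,C} and {B}.
Stable partition: {D} | {A,C} | {B} — 3 equivalence classes.

3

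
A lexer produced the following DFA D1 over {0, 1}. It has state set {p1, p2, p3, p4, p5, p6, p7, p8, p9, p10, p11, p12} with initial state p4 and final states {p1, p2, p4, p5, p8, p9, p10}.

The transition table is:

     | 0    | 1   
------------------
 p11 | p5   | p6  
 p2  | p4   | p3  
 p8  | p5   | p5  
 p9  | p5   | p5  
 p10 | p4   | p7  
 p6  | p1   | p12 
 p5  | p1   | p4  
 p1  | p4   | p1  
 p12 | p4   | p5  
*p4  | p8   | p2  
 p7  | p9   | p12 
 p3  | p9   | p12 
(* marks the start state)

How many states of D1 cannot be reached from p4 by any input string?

4

No path from p4 leads to p6, p7, p10, p11; the other 8 states are all reachable.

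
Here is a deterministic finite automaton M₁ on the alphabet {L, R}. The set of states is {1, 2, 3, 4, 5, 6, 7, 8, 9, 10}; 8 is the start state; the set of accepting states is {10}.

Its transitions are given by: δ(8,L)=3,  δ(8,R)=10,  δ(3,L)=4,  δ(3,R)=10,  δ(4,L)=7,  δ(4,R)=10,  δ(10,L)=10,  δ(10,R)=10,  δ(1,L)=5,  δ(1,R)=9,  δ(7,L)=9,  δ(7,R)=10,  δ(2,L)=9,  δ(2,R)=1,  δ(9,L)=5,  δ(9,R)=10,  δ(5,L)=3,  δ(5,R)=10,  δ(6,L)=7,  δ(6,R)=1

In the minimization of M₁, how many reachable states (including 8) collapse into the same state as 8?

6

States {1,2,6} cannot be reached from the start state, so discard them.
Start with accepting vs non-accepting: {10} | {3,4,5,7,8,9}.
No further refinement is possible. Final partition (2 blocks): {10} | {3,4,5,7,8,9}.
State 8 belongs to the block {3,4,5,7,8,9}, which has 6 states.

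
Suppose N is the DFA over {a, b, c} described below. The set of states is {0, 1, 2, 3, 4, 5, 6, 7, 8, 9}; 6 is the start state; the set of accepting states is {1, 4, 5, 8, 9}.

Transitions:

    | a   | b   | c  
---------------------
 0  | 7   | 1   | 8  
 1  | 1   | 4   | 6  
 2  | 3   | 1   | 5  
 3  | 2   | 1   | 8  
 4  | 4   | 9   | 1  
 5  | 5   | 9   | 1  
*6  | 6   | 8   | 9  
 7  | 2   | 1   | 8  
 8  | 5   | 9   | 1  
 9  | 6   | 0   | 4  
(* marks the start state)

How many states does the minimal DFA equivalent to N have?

5

P0 = {1,4,5,8,9} | {0,2,3,6,7}.
On input a, block {1,4,5,8,9} splits into {1,4,5,8} and {9}.
Refine {1,4,5,8} on symbol b: members go to different blocks, giving {4,5,8} and {1}.
Split {0,2,3,6,7} by δ(·,b) → {0,2,3,7} and {6}.
Stable partition: {4,5,8} | {0,2,3,7} | {9} | {1} | {6} — 5 equivalence classes.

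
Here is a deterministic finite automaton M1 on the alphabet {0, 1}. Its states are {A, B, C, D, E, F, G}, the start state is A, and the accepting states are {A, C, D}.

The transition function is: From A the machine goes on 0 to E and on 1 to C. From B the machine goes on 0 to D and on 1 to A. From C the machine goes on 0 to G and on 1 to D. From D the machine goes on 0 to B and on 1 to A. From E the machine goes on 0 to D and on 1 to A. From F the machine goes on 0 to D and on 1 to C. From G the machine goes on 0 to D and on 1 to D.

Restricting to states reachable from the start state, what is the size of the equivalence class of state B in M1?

States {F} cannot be reached from the start state, so discard them.
P0 = {A,C,D} | {B,E,G}.
No further refinement is possible. Final partition (2 blocks): {A,C,D} | {B,E,G}.
The equivalence class containing B is {B,E,G}, of size 3.

3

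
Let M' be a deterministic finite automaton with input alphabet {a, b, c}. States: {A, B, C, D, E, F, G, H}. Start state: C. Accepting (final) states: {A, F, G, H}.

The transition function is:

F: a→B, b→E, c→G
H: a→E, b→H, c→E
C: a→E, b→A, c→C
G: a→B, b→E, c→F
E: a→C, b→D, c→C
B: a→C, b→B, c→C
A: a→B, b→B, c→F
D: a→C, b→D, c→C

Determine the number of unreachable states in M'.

No path from C leads to H; the other 7 states are all reachable.

1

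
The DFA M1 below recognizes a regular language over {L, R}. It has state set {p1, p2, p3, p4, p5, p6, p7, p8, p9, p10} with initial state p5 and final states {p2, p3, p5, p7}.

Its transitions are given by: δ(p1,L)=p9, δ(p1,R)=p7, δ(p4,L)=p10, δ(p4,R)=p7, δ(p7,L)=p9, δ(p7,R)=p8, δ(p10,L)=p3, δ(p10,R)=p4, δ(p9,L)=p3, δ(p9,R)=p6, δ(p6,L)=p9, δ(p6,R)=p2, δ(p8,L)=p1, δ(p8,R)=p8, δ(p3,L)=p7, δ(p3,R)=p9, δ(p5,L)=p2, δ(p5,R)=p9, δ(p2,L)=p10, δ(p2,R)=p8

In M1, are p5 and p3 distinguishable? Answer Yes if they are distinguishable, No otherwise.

No

P0 = {p2,p3,p5,p7} | {p1,p4,p6,p8,p9,p10}.
Split {p2,p3,p5,p7} by δ(·,L) → {p2,p7} and {p3,p5}.
Split {p1,p4,p6,p8,p9,p10} by δ(·,L) → {p1,p4,p6,p8} and {p9,p10}.
On input L, block {p1,p4,p6,p8} splits into {p1,p4,p6} and {p8}.
The partition is now stable with 5 blocks: {p2,p7} | {p1,p4,p6} | {p3,p5} | {p9,p10} | {p8}.
p5 and p3 lie in the same block of the stable partition, so they are equivalent — no string distinguishes them.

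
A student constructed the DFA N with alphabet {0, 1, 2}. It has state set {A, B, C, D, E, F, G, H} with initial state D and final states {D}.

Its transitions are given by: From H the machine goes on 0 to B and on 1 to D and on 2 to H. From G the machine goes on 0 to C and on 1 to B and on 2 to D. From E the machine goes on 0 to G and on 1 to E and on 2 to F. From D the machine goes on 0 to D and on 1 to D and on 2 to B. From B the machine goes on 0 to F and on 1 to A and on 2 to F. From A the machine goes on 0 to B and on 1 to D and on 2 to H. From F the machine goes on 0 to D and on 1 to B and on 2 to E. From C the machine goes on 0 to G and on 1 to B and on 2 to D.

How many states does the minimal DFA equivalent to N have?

6

Every state is reachable, so we keep all 8.
Start with accepting vs non-accepting: {D} | {A,B,C,E,F,G,H}.
Split {A,B,C,E,F,G,H} by δ(·,0) → {A,B,C,E,G,H} and {F}.
Split {A,B,C,E,G,H} by δ(·,0) → {A,C,E,G,H} and {B}.
Split {A,C,E,G,H} by δ(·,0) → {C,E,G} and {A,H}.
On input 1, block {C,E,G} splits into {C,G} and {E}.
No further refinement is possible. Final partition (6 blocks): {D} | {C,G} | {F} | {B} | {A,H} | {E}.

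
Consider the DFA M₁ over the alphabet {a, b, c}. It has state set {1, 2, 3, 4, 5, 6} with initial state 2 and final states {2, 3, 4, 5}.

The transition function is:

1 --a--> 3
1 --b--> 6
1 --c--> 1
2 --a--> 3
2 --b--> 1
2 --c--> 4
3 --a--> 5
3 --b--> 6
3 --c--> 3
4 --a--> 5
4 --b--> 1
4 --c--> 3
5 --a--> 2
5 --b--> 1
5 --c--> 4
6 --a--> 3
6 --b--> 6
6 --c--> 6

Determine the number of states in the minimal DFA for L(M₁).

2

All states are reachable from the start state.
Initial partition by acceptance: {2,3,4,5} | {1,6}.
No further refinement is possible. Final partition (2 blocks): {2,3,4,5} | {1,6}.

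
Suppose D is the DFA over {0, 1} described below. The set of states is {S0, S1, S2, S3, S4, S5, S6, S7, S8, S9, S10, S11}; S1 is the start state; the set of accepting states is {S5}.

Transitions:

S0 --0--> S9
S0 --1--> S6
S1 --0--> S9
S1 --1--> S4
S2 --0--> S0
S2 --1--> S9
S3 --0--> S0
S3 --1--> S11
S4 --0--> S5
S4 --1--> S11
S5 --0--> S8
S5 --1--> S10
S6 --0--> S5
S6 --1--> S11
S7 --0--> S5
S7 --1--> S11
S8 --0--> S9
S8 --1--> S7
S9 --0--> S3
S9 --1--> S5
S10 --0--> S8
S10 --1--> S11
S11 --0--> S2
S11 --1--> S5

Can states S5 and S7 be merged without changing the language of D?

No

Start with accepting vs non-accepting: {S5} | {S0,S1,S2,S3,S4,S6,S7,S8,S9,S10,S11}.
On input 0, block {S0,S1,S2,S3,S4,S6,S7,S8,S9,S10,S11} splits into {S0,S1,S2,S3,S8,S9,S10,S11} and {S4,S6,S7}.
Split {S0,S1,S2,S3,S8,S9,S10,S11} by δ(·,1) → {S0,S1,S8} and {S2,S3,S10} and {S9,S11}.
No further refinement is possible. Final partition (5 blocks): {S5} | {S0,S1,S8} | {S4,S6,S7} | {S2,S3,S10} | {S9,S11}.
S5 and S7 end up in different blocks, so they are distinguishable. For instance, the string 'ε' is accepted from only S5.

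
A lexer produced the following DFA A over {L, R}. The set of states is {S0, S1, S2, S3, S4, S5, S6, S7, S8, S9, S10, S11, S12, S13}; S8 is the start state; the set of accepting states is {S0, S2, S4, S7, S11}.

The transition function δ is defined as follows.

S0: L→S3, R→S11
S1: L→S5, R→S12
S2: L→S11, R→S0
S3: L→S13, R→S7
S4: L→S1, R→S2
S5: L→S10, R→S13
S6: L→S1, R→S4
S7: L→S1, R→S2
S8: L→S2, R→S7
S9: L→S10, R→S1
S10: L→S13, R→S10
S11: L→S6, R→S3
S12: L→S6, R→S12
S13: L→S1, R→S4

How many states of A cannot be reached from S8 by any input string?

Starting at S8 and following transitions, the reachable set is {S0, S1, S2, S3, S4, S5, S6, S7, S8, S10, S11, S12, S13}. That leaves S9 unreachable — 1 in total.

1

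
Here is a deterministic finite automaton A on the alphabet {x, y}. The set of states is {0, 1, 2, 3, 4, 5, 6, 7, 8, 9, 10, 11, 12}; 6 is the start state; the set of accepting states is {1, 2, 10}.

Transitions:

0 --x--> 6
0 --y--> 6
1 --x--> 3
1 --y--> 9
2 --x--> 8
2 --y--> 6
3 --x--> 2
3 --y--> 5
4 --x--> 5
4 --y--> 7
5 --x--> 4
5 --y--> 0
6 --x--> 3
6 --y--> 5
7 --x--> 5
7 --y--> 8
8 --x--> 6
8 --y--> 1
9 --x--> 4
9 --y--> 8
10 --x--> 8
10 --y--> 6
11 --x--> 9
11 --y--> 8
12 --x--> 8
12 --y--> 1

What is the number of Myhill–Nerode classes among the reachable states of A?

10

Reachable states from the start: {0,1,2,3,4,5,6,7,8,9}. Unreachable: {10,11,12} — drop them.
Start with accepting vs non-accepting: {1,2} | {0,3,4,5,6,7,8,9}.
Refine {0,3,4,5,6,7,8,9} on symbol x: members go to different blocks, giving {0,4,5,6,7,8,9} and {3}.
On input x, block {1,2} splits into {1} and {2}.
Split {0,4,5,6,7,8,9} by δ(·,x) → {0,4,5,7,8,9} and {6}.
Refine {0,4,5,7,8,9} on symbol x: members go to different blocks, giving {4,5,7,9} and {0,8}.
Refine {4,5,7,9} on symbol y: members go to different blocks, giving {5,7,9} and {4}.
Split {5,7,9} by δ(·,x) → {5,9} and {7}.
Split {0,8} by δ(·,y) → {0} and {8}.
Split {5,9} by δ(·,y) → {5} and {9}.
Stable partition: {1} | {5} | {3} | {2} | {6} | {0} | {4} | {7} | {8} | {9} — 10 equivalence classes.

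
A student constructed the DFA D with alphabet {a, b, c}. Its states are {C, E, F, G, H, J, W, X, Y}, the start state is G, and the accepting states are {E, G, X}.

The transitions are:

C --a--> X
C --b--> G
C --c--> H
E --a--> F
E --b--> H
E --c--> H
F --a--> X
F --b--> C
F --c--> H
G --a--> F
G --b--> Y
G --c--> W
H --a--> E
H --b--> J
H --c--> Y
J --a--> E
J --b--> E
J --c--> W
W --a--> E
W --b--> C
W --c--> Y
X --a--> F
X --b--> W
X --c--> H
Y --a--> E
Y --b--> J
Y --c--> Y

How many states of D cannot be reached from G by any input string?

A breadth-first search from the start state visits every state.

0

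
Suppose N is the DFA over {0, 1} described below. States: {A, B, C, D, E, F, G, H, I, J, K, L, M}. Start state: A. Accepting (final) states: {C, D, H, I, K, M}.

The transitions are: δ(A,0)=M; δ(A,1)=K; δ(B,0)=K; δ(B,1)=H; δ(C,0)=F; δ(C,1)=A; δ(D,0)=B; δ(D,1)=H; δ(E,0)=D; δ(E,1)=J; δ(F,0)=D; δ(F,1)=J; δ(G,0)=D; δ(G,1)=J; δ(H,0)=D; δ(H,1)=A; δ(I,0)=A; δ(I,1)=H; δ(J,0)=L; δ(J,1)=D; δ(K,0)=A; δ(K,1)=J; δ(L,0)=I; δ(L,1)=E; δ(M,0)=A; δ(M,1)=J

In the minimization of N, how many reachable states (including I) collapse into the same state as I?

States {C,F,G} cannot be reached from the start state, so discard them.
P0 = {D,H,I,K,M} | {A,B,E,J,L}.
Split {D,H,I,K,M} by δ(·,0) → {D,I,K,M} and {H}.
Refine {D,I,K,M} on symbol 1: members go to different blocks, giving {D,I} and {K,M}.
Refine {A,B,E,J,L} on symbol 0: members go to different blocks, giving {A,B} and {E,L} and {J}.
Refine {A,B} on symbol 1: members go to different blocks, giving {A} and {B}.
Split {D,I} by δ(·,0) → {D} and {I}.
Split {E,L} by δ(·,0) → {E} and {L}.
The partition is now stable with 9 blocks: {D} | {A} | {H} | {K,M} | {E} | {J} | {B} | {I} | {L}.
The equivalence class containing I is {I}, of size 1.

1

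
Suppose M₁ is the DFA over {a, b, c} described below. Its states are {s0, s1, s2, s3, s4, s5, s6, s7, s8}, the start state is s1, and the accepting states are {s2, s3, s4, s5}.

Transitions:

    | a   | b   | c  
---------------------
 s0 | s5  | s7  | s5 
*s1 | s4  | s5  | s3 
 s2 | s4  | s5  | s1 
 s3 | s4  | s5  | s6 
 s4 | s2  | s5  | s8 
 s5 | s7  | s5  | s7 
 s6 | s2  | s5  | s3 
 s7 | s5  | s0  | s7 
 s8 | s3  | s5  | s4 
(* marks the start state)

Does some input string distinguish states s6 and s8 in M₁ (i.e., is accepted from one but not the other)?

No

All states are reachable from the start state.
Initial partition by acceptance: {s2,s3,s4,s5} | {s0,s1,s6,s7,s8}.
On input a, block {s2,s3,s4,s5} splits into {s2,s3,s4} and {s5}.
Split {s0,s1,s6,s7,s8} by δ(·,a) → {s1,s6,s8} and {s0,s7}.
On input c, block {s0,s7} splits into {s0} and {s7}.
Stable partition: {s2,s3,s4} | {s1,s6,s8} | {s5} | {s0} | {s7} — 5 equivalence classes.
s6 and s8 lie in the same block of the stable partition, so they are equivalent — no string distinguishes them.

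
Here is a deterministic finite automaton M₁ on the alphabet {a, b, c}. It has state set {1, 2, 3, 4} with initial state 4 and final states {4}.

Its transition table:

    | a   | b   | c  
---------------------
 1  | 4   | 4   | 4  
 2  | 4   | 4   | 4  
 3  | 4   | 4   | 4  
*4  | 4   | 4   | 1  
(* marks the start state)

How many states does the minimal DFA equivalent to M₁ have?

2

First remove the unreachable states {2,3}; 2 states remain.
P0 = {4} | {1}.
No further refinement is possible. Final partition (2 blocks): {4} | {1}.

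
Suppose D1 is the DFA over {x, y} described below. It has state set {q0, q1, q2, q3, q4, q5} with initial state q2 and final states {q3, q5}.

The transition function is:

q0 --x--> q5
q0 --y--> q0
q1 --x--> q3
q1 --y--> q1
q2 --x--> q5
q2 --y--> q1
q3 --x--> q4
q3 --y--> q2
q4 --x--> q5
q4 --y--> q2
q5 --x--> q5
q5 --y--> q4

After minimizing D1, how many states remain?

5

States {q0} cannot be reached from the start state, so discard them.
Initial partition by acceptance: {q3,q5} | {q1,q2,q4}.
Split {q3,q5} by δ(·,x) → {q3} and {q5}.
Refine {q1,q2,q4} on symbol x: members go to different blocks, giving {q2,q4} and {q1}.
Refine {q2,q4} on symbol y: members go to different blocks, giving {q2} and {q4}.
The partition is now stable with 5 blocks: {q3} | {q2} | {q5} | {q1} | {q4}.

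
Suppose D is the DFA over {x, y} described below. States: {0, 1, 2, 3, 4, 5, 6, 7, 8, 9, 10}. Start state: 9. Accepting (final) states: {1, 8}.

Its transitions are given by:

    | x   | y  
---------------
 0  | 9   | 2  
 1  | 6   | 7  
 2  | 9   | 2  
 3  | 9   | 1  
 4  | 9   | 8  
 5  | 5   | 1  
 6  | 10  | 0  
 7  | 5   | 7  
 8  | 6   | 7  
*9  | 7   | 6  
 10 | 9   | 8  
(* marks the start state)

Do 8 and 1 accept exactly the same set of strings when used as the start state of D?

First remove the unreachable states {3,4}; 9 states remain.
Initial partition by acceptance: {1,8} | {0,2,5,6,7,9,10}.
On input y, block {0,2,5,6,7,9,10} splits into {0,2,6,7,9} and {5,10}.
Refine {0,2,6,7,9} on symbol x: members go to different blocks, giving {0,2,9} and {6,7}.
Split {0,2,9} by δ(·,x) → {0,2} and {9}.
Split {5,10} by δ(·,x) → {5} and {10}.
On input x, block {6,7} splits into {6} and {7}.
No further refinement is possible. Final partition (7 blocks): {1,8} | {0,2} | {5} | {6} | {9} | {10} | {7}.
8 and 1 lie in the same block of the stable partition, so they are equivalent — no string distinguishes them.

Yes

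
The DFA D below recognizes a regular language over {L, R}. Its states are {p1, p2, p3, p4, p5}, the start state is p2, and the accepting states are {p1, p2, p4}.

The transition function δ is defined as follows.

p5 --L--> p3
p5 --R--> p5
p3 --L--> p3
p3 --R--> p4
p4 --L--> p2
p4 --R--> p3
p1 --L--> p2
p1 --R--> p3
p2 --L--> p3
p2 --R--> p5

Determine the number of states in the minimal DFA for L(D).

4

States {p1} cannot be reached from the start state, so discard them.
Initial partition by acceptance: {p2,p4} | {p3,p5}.
On input L, block {p2,p4} splits into {p2} and {p4}.
On input R, block {p3,p5} splits into {p3} and {p5}.
No further refinement is possible. Final partition (4 blocks): {p2} | {p3} | {p4} | {p5}.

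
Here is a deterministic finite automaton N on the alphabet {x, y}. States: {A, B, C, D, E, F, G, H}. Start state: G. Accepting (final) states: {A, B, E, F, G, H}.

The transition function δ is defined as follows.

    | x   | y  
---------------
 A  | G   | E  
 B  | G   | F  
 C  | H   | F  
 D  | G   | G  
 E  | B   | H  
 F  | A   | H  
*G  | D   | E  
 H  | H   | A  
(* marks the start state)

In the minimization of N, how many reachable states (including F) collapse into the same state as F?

2

Reachable states from the start: {A,B,D,E,F,G,H}. Unreachable: {C} — drop them.
P0 = {A,B,E,F,G,H} | {D}.
Refine {A,B,E,F,G,H} on symbol x: members go to different blocks, giving {A,B,E,F,H} and {G}.
On input x, block {A,B,E,F,H} splits into {E,F,H} and {A,B}.
Split {E,F,H} by δ(·,x) → {E,F} and {H}.
Stable partition: {E,F} | {D} | {G} | {A,B} | {H} — 5 equivalence classes.
The equivalence class containing F is {E,F}, of size 2.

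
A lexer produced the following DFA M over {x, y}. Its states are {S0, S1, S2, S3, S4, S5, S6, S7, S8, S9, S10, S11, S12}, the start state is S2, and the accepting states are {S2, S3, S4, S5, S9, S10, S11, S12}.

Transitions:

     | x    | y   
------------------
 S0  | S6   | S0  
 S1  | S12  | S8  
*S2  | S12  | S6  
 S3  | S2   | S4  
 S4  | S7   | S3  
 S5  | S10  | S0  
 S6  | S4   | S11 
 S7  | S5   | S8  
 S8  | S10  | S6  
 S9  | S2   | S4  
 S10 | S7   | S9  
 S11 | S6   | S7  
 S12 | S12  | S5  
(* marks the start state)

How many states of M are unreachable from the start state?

1

Starting at S2 and following transitions, the reachable set is {S0, S2, S3, S4, S5, S6, S7, S8, S9, S10, S11, S12}. That leaves S1 unreachable — 1 in total.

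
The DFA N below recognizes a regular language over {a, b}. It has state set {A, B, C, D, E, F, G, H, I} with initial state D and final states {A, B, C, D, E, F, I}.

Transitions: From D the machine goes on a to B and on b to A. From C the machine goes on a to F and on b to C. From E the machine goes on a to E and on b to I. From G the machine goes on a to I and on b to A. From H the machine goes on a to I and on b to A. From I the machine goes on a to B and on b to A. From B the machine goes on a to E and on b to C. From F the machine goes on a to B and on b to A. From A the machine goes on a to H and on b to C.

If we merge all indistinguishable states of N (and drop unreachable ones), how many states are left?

6

States {G} cannot be reached from the start state, so discard them.
Start with accepting vs non-accepting: {A,B,C,D,E,F,I} | {H}.
Split {A,B,C,D,E,F,I} by δ(·,a) → {B,C,D,E,F,I} and {A}.
Split {B,C,D,E,F,I} by δ(·,b) → {B,C,E} and {D,F,I}.
Refine {B,C,E} on symbol a: members go to different blocks, giving {B,E} and {C}.
Refine {B,E} on symbol b: members go to different blocks, giving {B} and {E}.
No further refinement is possible. Final partition (6 blocks): {B} | {H} | {A} | {D,F,I} | {C} | {E}.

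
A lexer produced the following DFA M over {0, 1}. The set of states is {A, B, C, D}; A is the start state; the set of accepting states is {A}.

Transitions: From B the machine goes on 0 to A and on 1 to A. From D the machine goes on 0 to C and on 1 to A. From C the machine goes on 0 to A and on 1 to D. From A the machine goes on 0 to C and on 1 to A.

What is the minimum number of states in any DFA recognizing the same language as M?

States {B} cannot be reached from the start state, so discard them.
P0 = {A} | {C,D}.
Split {C,D} by δ(·,0) → {C} and {D}.
No further refinement is possible. Final partition (3 blocks): {A} | {C} | {D}.

3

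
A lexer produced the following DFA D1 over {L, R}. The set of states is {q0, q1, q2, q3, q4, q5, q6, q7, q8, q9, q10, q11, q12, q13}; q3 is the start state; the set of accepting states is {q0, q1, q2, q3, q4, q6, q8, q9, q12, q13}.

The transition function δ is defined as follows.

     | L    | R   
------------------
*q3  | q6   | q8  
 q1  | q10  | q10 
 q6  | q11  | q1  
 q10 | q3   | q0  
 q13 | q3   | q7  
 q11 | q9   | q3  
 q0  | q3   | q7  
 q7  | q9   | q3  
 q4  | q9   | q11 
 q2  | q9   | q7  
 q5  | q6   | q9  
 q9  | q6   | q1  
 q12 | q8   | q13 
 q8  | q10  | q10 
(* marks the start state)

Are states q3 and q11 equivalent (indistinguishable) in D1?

First remove the unreachable states {q2,q4,q5,q12,q13}; 9 states remain.
P0 = {q0,q1,q3,q6,q8,q9} | {q7,q10,q11}.
On input L, block {q0,q1,q3,q6,q8,q9} splits into {q0,q3,q9} and {q1,q6,q8}.
Split {q0,q3,q9} by δ(·,L) → {q3,q9} and {q0}.
On input R, block {q7,q10,q11} splits into {q7,q11} and {q10}.
Split {q1,q6,q8} by δ(·,L) → {q1,q8} and {q6}.
The partition is now stable with 6 blocks: {q3,q9} | {q7,q11} | {q1,q8} | {q0} | {q10} | {q6}.
q3 and q11 end up in different blocks, so they are distinguishable. For instance, the string 'ε' is accepted from only q3.

No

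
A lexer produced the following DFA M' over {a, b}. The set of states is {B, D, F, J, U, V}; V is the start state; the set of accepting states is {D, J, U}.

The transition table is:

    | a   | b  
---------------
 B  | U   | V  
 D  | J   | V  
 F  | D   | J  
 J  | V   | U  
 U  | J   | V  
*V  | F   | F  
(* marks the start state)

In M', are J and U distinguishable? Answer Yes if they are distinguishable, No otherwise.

Yes

First remove the unreachable states {B}; 5 states remain.
Initial partition by acceptance: {D,J,U} | {F,V}.
Split {D,J,U} by δ(·,a) → {D,U} and {J}.
Split {F,V} by δ(·,a) → {V} and {F}.
Stable partition: {D,U} | {V} | {J} | {F} — 4 equivalence classes.
J and U end up in different blocks, so they are distinguishable. For instance, the string 'a' is accepted from only U.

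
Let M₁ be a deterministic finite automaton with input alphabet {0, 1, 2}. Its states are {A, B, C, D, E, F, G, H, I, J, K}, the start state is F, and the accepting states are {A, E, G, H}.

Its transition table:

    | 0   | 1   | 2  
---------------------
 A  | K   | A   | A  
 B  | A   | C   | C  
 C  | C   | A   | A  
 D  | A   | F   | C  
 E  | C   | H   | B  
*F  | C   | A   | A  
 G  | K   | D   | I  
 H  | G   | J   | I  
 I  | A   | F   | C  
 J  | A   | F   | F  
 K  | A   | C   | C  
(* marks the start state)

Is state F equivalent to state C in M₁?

States {B,D,E,G,H,I,J} cannot be reached from the start state, so discard them.
Initial partition by acceptance: {A} | {C,F,K}.
Refine {C,F,K} on symbol 0: members go to different blocks, giving {C,F} and {K}.
The partition is now stable with 3 blocks: {A} | {C,F} | {K}.
F and C lie in the same block of the stable partition, so they are equivalent — no string distinguishes them.

Yes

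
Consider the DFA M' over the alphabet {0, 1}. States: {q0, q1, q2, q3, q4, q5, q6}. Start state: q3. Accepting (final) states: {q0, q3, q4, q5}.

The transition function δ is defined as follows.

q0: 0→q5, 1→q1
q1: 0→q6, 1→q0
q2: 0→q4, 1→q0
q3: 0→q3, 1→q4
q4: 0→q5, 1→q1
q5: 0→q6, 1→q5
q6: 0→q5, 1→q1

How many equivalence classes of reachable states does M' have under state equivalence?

5

States {q2} cannot be reached from the start state, so discard them.
Initial partition by acceptance: {q0,q3,q4,q5} | {q1,q6}.
Refine {q0,q3,q4,q5} on symbol 0: members go to different blocks, giving {q0,q3,q4} and {q5}.
On input 0, block {q0,q3,q4} splits into {q0,q4} and {q3}.
Split {q1,q6} by δ(·,0) → {q1} and {q6}.
No further refinement is possible. Final partition (5 blocks): {q0,q4} | {q1} | {q5} | {q3} | {q6}.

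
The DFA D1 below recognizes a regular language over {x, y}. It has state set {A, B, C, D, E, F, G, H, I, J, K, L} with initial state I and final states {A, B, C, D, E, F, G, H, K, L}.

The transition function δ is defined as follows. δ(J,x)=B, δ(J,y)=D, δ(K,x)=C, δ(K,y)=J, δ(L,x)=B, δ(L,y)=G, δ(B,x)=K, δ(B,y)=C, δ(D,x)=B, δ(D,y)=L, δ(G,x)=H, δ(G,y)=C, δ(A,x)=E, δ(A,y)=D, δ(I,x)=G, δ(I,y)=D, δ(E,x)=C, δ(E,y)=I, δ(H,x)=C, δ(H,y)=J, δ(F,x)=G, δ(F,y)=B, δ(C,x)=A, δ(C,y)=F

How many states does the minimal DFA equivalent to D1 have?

Every state is reachable, so we keep all 12.
Initial partition by acceptance: {A,B,C,D,E,F,G,H,K,L} | {I,J}.
Split {A,B,C,D,E,F,G,H,K,L} by δ(·,y) → {A,B,C,D,F,G,L} and {E,H,K}.
Split {A,B,C,D,F,G,L} by δ(·,x) → {C,D,F,L} and {A,B,G}.
On input y, block {C,D,F,L} splits into {C,D} and {F,L}.
Stable partition: {C,D} | {I,J} | {E,H,K} | {A,B,G} | {F,L} — 5 equivalence classes.

5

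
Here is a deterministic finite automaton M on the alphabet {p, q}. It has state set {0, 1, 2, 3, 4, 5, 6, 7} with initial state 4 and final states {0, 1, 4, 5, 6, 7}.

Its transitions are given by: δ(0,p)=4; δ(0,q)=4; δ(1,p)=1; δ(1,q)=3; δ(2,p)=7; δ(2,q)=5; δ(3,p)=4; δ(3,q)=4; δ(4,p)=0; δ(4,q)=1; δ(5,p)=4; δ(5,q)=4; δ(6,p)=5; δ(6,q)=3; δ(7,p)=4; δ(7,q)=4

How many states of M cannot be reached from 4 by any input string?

4

No path from 4 leads to 2, 5, 6, 7; the other 4 states are all reachable.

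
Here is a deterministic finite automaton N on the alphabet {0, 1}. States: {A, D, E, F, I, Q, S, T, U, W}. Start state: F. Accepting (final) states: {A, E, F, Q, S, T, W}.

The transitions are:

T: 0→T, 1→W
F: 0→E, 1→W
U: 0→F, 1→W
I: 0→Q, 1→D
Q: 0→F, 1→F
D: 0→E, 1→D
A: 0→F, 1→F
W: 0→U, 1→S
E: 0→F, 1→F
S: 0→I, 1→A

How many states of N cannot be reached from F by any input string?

1

BFS from F reaches {A, D, E, F, I, Q, S, U, W}; the 1 state(s) T are never visited.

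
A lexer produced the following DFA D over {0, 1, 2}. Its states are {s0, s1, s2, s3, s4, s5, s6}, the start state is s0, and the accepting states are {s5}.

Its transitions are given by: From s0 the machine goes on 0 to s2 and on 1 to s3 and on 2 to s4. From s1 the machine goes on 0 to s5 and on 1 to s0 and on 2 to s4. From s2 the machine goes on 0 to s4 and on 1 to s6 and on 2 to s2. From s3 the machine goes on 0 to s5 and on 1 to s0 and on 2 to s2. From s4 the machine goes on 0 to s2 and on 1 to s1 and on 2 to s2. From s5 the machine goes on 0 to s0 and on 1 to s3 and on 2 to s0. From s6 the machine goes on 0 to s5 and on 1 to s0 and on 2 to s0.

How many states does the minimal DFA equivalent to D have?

Every state is reachable, so we keep all 7.
P0 = {s5} | {s0,s1,s2,s3,s4,s6}.
On input 0, block {s0,s1,s2,s3,s4,s6} splits into {s0,s2,s4} and {s1,s3,s6}.
Stable partition: {s5} | {s0,s2,s4} | {s1,s3,s6} — 3 equivalence classes.

3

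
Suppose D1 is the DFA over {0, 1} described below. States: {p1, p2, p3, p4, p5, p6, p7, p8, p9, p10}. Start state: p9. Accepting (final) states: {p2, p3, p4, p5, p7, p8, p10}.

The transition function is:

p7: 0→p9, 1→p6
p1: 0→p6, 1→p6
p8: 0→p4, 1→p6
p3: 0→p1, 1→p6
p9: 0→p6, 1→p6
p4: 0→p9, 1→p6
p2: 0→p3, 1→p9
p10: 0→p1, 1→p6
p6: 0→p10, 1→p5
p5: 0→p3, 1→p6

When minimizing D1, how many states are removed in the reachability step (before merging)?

Starting at p9 and following transitions, the reachable set is {p1, p3, p5, p6, p9, p10}. That leaves p2, p4, p7, p8 unreachable — 4 in total.

4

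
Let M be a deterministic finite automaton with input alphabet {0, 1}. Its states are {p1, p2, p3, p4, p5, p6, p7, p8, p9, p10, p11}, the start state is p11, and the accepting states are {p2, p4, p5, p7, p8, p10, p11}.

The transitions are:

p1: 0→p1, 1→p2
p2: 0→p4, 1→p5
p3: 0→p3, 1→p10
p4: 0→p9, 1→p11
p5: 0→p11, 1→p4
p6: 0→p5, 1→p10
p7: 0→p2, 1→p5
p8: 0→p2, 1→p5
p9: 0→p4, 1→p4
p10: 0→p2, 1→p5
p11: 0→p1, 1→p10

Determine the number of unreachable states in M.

BFS from p11 reaches {p1, p2, p4, p5, p9, p10, p11}; the 4 state(s) p3, p6, p7, p8 are never visited.

4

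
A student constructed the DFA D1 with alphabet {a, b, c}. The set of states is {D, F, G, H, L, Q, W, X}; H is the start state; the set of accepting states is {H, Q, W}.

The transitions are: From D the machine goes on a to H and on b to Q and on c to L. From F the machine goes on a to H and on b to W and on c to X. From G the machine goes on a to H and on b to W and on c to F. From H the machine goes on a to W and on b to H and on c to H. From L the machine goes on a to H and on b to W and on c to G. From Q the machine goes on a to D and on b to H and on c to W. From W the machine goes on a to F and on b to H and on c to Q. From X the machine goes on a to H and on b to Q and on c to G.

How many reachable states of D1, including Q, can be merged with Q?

2

Start with accepting vs non-accepting: {H,Q,W} | {D,F,G,L,X}.
On input a, block {H,Q,W} splits into {Q,W} and {H}.
The partition is now stable with 3 blocks: {Q,W} | {D,F,G,L,X} | {H}.
The equivalence class containing Q is {Q,W}, of size 2.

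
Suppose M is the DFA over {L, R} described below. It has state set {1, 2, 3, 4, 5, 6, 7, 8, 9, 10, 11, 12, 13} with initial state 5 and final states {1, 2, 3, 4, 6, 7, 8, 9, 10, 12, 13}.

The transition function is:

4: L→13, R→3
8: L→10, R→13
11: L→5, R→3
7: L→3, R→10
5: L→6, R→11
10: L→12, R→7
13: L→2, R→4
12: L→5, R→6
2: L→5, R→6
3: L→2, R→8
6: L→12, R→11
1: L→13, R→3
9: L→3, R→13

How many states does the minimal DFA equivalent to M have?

6

Reachable states from the start: {2,3,4,5,6,7,8,10,11,12,13}. Unreachable: {1,9} — drop them.
P0 = {2,3,4,6,7,8,10,12,13} | {5,11}.
Split {2,3,4,6,7,8,10,12,13} by δ(·,L) → {3,4,6,7,8,10,13} and {2,12}.
Split {3,4,6,7,8,10,13} by δ(·,L) → {3,6,10,13} and {4,7,8}.
Split {3,6,10,13} by δ(·,R) → {3,10,13} and {6}.
Split {5,11} by δ(·,L) → {5} and {11}.
No further refinement is possible. Final partition (6 blocks): {3,10,13} | {5} | {2,12} | {4,7,8} | {6} | {11}.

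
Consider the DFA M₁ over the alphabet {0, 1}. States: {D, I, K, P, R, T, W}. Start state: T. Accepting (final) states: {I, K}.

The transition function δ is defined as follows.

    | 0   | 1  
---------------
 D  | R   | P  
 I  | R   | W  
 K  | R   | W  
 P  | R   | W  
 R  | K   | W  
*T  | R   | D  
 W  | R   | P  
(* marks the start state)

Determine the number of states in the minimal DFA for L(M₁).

States {I} cannot be reached from the start state, so discard them.
Initial partition by acceptance: {K} | {D,P,R,T,W}.
On input 0, block {D,P,R,T,W} splits into {D,P,T,W} and {R}.
No further refinement is possible. Final partition (3 blocks): {K} | {D,P,T,W} | {R}.

3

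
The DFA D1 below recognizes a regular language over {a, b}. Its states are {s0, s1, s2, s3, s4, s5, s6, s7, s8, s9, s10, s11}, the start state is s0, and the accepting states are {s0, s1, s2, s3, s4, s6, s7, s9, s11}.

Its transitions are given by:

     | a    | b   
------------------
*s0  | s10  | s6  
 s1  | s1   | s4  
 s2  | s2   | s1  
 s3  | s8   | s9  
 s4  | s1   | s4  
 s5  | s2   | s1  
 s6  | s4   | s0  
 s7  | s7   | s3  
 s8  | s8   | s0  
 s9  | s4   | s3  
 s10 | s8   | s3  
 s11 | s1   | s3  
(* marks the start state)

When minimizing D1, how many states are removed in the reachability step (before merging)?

4

Starting at s0 and following transitions, the reachable set is {s0, s1, s3, s4, s6, s8, s9, s10}. That leaves s2, s5, s7, s11 unreachable — 4 in total.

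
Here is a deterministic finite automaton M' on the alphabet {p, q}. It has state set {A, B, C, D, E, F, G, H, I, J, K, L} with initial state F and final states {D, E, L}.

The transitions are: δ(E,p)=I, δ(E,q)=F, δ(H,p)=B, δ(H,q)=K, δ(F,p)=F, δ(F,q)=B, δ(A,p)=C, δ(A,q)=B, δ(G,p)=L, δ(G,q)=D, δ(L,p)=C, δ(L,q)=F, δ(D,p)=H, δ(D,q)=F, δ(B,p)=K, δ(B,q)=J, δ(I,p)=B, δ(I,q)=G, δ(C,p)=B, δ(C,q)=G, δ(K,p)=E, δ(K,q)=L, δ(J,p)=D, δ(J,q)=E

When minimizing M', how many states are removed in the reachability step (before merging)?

BFS from F reaches {B, C, D, E, F, G, H, I, J, K, L}; the 1 state(s) A are never visited.

1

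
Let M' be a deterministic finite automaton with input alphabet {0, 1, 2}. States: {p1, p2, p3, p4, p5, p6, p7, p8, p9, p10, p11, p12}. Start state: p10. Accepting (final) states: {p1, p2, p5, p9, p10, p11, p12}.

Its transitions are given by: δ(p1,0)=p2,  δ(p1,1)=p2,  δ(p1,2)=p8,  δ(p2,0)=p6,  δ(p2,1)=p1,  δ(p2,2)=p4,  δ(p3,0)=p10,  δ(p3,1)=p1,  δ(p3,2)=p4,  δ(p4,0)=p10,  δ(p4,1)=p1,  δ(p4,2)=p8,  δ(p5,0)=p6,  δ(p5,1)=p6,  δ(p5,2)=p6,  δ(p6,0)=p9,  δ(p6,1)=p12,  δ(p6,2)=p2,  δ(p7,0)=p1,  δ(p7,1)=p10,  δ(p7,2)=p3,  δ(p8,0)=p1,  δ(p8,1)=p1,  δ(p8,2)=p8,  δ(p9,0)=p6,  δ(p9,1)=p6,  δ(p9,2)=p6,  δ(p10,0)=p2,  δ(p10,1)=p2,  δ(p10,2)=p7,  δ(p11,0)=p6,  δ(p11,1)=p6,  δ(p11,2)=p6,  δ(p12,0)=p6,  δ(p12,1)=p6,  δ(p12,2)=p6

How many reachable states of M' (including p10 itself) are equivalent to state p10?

2

Reachable states from the start: {p1,p2,p3,p4,p6,p7,p8,p9,p10,p12}. Unreachable: {p5,p11} — drop them.
P0 = {p1,p2,p9,p10,p12} | {p3,p4,p6,p7,p8}.
On input 0, block {p1,p2,p9,p10,p12} splits into {p2,p9,p12} and {p1,p10}.
On input 1, block {p2,p9,p12} splits into {p9,p12} and {p2}.
Refine {p3,p4,p6,p7,p8} on symbol 0: members go to different blocks, giving {p3,p4,p7,p8} and {p6}.
Stable partition: {p9,p12} | {p3,p4,p7,p8} | {p1,p10} | {p2} | {p6} — 5 equivalence classes.
State p10 belongs to the block {p1,p10}, which has 2 states.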